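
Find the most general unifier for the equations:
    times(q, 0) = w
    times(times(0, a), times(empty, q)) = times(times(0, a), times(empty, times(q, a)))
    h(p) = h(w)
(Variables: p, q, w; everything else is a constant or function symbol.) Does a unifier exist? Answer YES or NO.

NO

Bind w := times(q, 0); substituting into the one remaining equation that mentions w gives: h(p) = h(times(q, 0)).
Decompose times/2: times(0, a) = times(0, a),  times(empty, q) = times(empty, times(q, a)).
Delete trivial equation times(0, a) = times(0, a).
Decompose times/2: empty = empty,  q = times(q, a).
Delete trivial equation empty = empty.
Occurs check fails: q occurs in times(q, a); the equation q = times(q, a) has no finite solution.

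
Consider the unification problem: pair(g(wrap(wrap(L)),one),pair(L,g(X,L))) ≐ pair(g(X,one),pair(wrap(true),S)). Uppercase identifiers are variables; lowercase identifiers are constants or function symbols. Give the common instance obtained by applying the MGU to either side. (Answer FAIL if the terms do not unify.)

Decompose pair/2: g(wrap(wrap(L)),one) ≐ g(X,one),  pair(L,g(X,L)) ≐ pair(wrap(true),S).
Decompose g/2: wrap(wrap(L)) ≐ X,  one ≐ one.
Bind X := wrap(wrap(L)); substituting into the one remaining equation that mentions X gives: pair(L,g(wrap(wrap(L)),L)) ≐ pair(wrap(true),S).
Delete trivial equation one ≐ one.
Decompose pair/2: L ≐ wrap(true),  g(wrap(wrap(L)),L) ≐ S.
Bind L := wrap(true); substituting into the remaining equation gives: g(wrap(wrap(wrap(true))),wrap(true)) ≐ S. Substituting into the earlier binding gives X := wrap(wrap(wrap(true))).
Bind S := g(wrap(wrap(wrap(true))),wrap(true)).
Applying the MGU to either side gives pair(g(wrap(wrap(wrap(true))),one),pair(wrap(true),g(wrap(wrap(wrap(true))),wrap(true)))).

pair(g(wrap(wrap(wrap(true))),one),pair(wrap(true),g(wrap(wrap(wrap(true))),wrap(true))))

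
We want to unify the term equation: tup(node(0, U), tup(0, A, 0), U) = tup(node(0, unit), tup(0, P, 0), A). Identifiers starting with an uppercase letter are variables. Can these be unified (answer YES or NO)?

Decompose tup/3: node(0, U) = node(0, unit),  tup(0, A, 0) = tup(0, P, 0),  U = A.
Decompose node/2: 0 = 0,  U = unit.
Delete trivial equation 0 = 0.
Bind U := unit; substituting into the one remaining equation that mentions U gives: unit = A.
Decompose tup/3: 0 = 0,  A = P,  0 = 0.
Delete trivial equation 0 = 0.
Bind A := P; substituting into the one remaining equation that mentions A gives: unit = P.
Delete trivial equation 0 = 0.
Bind P := unit. Substituting into the earlier binding gives A := unit.
No equations remain and no clash or occurs-check failure arose, so a unifier exists.

YES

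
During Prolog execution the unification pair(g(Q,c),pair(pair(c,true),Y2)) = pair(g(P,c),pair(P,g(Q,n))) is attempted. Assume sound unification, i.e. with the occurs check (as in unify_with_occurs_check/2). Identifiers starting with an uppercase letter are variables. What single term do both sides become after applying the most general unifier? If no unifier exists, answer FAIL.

pair(g(pair(c,true),c),pair(pair(c,true),g(pair(c,true),n)))

Decompose pair/2: g(Q,c) = g(P,c),  pair(pair(c,true),Y2) = pair(P,g(Q,n)).
Decompose g/2: Q = P,  c = c.
Bind Q := P; substituting into the one remaining equation that mentions Q gives: pair(pair(c,true),Y2) = pair(P,g(P,n)).
Delete trivial equation c = c.
Decompose pair/2: pair(c,true) = P,  Y2 = g(P,n).
Bind P := pair(c,true); substituting into the remaining equation gives: Y2 = g(pair(c,true),n). Substituting into the earlier binding gives Q := pair(c,true).
Bind Y2 := g(pair(c,true),n).
Applying the MGU to either side gives pair(g(pair(c,true),c),pair(pair(c,true),g(pair(c,true),n))).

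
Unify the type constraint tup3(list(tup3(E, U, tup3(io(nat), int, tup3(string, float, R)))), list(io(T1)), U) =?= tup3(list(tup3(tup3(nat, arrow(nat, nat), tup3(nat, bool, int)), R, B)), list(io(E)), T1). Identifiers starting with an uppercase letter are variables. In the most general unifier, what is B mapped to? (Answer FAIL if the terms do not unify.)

Decompose tup3/3: list(tup3(E, U, tup3(io(nat), int, tup3(string, float, R)))) =?= list(tup3(tup3(nat, arrow(nat, nat), tup3(nat, bool, int)), R, B)),  list(io(T1)) =?= list(io(E)),  U =?= T1.
Decompose list/1: tup3(E, U, tup3(io(nat), int, tup3(string, float, R))) =?= tup3(tup3(nat, arrow(nat, nat), tup3(nat, bool, int)), R, B).
Decompose tup3/3: E =?= tup3(nat, arrow(nat, nat), tup3(nat, bool, int)),  U =?= R,  tup3(io(nat), int, tup3(string, float, R)) =?= B.
Bind E := tup3(nat, arrow(nat, nat), tup3(nat, bool, int)); substituting into the one remaining equation that mentions E gives: list(io(T1)) =?= list(io(tup3(nat, arrow(nat, nat), tup3(nat, bool, int)))).
Bind U := R; substituting into the one remaining equation that mentions U gives: R =?= T1.
Bind B := tup3(io(nat), int, tup3(string, float, R)); no other remaining equation mentions B.
Decompose list/1: io(T1) =?= io(tup3(nat, arrow(nat, nat), tup3(nat, bool, int))).
Decompose io/1: T1 =?= tup3(nat, arrow(nat, nat), tup3(nat, bool, int)).
Bind T1 := tup3(nat, arrow(nat, nat), tup3(nat, bool, int)); substituting into the remaining equation gives: R =?= tup3(nat, arrow(nat, nat), tup3(nat, bool, int)).
Bind R := tup3(nat, arrow(nat, nat), tup3(nat, bool, int)). Substituting into the earlier bindings gives U := tup3(nat, arrow(nat, nat), tup3(nat, bool, int)), B := tup3(io(nat), int, tup3(string, float, tup3(nat, arrow(nat, nat), tup3(nat, bool, int)))).
MGU = { E -> tup3(nat, arrow(nat, nat), tup3(nat, bool, int)), U -> tup3(nat, arrow(nat, nat), tup3(nat, bool, int)), B -> tup3(io(nat), int, tup3(string, float, tup3(nat, arrow(nat, nat), tup3(nat, bool, int)))), T1 -> tup3(nat, arrow(nat, nat), tup3(nat, bool, int)), R -> tup3(nat, arrow(nat, nat), tup3(nat, bool, int)) }, so B -> tup3(io(nat), int, tup3(string, float, tup3(nat, arrow(nat, nat), tup3(nat, bool, int)))).

tup3(io(nat), int, tup3(string, float, tup3(nat, arrow(nat, nat), tup3(nat, bool, int))))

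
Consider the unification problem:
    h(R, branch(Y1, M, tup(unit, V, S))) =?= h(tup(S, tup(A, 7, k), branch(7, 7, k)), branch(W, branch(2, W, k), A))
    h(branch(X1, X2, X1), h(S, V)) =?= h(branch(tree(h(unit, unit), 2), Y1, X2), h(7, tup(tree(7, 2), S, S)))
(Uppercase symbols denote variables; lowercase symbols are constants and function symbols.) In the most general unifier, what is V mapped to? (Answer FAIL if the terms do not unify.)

Decompose h/2: R =?= tup(S, tup(A, 7, k), branch(7, 7, k)),  branch(Y1, M, tup(unit, V, S)) =?= branch(W, branch(2, W, k), A).
Bind R := tup(S, tup(A, 7, k), branch(7, 7, k)); no other remaining equation mentions R.
Decompose branch/3: Y1 =?= W,  M =?= branch(2, W, k),  tup(unit, V, S) =?= A.
Bind Y1 := W; substituting into the one remaining equation that mentions Y1 gives: h(branch(X1, X2, X1), h(S, V)) =?= h(branch(tree(h(unit, unit), 2), W, X2), h(7, tup(tree(7, 2), S, S))).
Bind M := branch(2, W, k); no other remaining equation mentions M.
Bind A := tup(unit, V, S); no other remaining equation mentions A. Substituting into the earlier binding gives R := tup(S, tup(tup(unit, V, S), 7, k), branch(7, 7, k)).
Decompose h/2: branch(X1, X2, X1) =?= branch(tree(h(unit, unit), 2), W, X2),  h(S, V) =?= h(7, tup(tree(7, 2), S, S)).
Decompose branch/3: X1 =?= tree(h(unit, unit), 2),  X2 =?= W,  X1 =?= X2.
Bind X1 := tree(h(unit, unit), 2); substituting into the one remaining equation that mentions X1 gives: tree(h(unit, unit), 2) =?= X2.
Bind X2 := W; substituting into the one remaining equation that mentions X2 gives: tree(h(unit, unit), 2) =?= W.
Bind W := tree(h(unit, unit), 2); no other remaining equation mentions W. Substituting into the earlier bindings gives Y1 := tree(h(unit, unit), 2), M := branch(2, tree(h(unit, unit), 2), k), X2 := tree(h(unit, unit), 2).
Decompose h/2: S =?= 7,  V =?= tup(tree(7, 2), S, S).
Bind S := 7; substituting into the remaining equation gives: V =?= tup(tree(7, 2), 7, 7). Substituting into the earlier bindings gives R := tup(7, tup(tup(unit, V, 7), 7, k), branch(7, 7, k)), A := tup(unit, V, 7).
Bind V := tup(tree(7, 2), 7, 7). Substituting into the earlier bindings gives R := tup(7, tup(tup(unit, tup(tree(7, 2), 7, 7), 7), 7, k), branch(7, 7, k)), A := tup(unit, tup(tree(7, 2), 7, 7), 7).
MGU = { R ↦ tup(7, tup(tup(unit, tup(tree(7, 2), 7, 7), 7), 7, k), branch(7, 7, k)), Y1 ↦ tree(h(unit, unit), 2), M ↦ branch(2, tree(h(unit, unit), 2), k), A ↦ tup(unit, tup(tree(7, 2), 7, 7), 7), X1 ↦ tree(h(unit, unit), 2), X2 ↦ tree(h(unit, unit), 2), W ↦ tree(h(unit, unit), 2), S ↦ 7, V ↦ tup(tree(7, 2), 7, 7) }, so V ↦ tup(tree(7, 2), 7, 7).

tup(tree(7, 2), 7, 7)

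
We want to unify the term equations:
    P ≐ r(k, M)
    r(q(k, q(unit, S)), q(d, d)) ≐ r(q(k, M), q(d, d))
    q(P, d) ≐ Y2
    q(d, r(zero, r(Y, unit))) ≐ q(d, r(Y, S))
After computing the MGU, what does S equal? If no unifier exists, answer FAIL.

r(zero, unit)

Bind P := r(k, M); substituting into the one remaining equation that mentions P gives: q(r(k, M), d) ≐ Y2.
Decompose r/2: q(k, q(unit, S)) ≐ q(k, M),  q(d, d) ≐ q(d, d).
Decompose q/2: k ≐ k,  q(unit, S) ≐ M.
Delete trivial equation k ≐ k.
Bind M := q(unit, S); substituting into the one remaining equation that mentions M gives: q(r(k, q(unit, S)), d) ≐ Y2. Substituting into the earlier binding gives P := r(k, q(unit, S)).
Delete trivial equation q(d, d) ≐ q(d, d).
Bind Y2 := q(r(k, q(unit, S)), d); no other remaining equation mentions Y2.
Decompose q/2: d ≐ d,  r(zero, r(Y, unit)) ≐ r(Y, S).
Delete trivial equation d ≐ d.
Decompose r/2: zero ≐ Y,  r(Y, unit) ≐ S.
Bind Y := zero; substituting into the remaining equation gives: r(zero, unit) ≐ S.
Bind S := r(zero, unit). Substituting into the earlier bindings gives P := r(k, q(unit, r(zero, unit))), M := q(unit, r(zero, unit)), Y2 := q(r(k, q(unit, r(zero, unit))), d).
MGU = { P ↦ r(k, q(unit, r(zero, unit))), M ↦ q(unit, r(zero, unit)), Y2 ↦ q(r(k, q(unit, r(zero, unit))), d), Y ↦ zero, S ↦ r(zero, unit) }, so S ↦ r(zero, unit).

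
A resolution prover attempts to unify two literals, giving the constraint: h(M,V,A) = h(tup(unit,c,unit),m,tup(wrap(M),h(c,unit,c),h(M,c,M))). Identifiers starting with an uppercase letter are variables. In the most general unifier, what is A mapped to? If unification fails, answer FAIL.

tup(wrap(tup(unit,c,unit)),h(c,unit,c),h(tup(unit,c,unit),c,tup(unit,c,unit)))

Decompose h/3: M = tup(unit,c,unit),  V = m,  A = tup(wrap(M),h(c,unit,c),h(M,c,M)).
Bind M := tup(unit,c,unit); substituting into the one remaining equation that mentions M gives: A = tup(wrap(tup(unit,c,unit)),h(c,unit,c),h(tup(unit,c,unit),c,tup(unit,c,unit))).
Bind V := m; no other remaining equation mentions V.
Bind A := tup(wrap(tup(unit,c,unit)),h(c,unit,c),h(tup(unit,c,unit),c,tup(unit,c,unit))).
MGU = { M -> tup(unit,c,unit), V -> m, A -> tup(wrap(tup(unit,c,unit)),h(c,unit,c),h(tup(unit,c,unit),c,tup(unit,c,unit))) }, so A -> tup(wrap(tup(unit,c,unit)),h(c,unit,c),h(tup(unit,c,unit),c,tup(unit,c,unit))).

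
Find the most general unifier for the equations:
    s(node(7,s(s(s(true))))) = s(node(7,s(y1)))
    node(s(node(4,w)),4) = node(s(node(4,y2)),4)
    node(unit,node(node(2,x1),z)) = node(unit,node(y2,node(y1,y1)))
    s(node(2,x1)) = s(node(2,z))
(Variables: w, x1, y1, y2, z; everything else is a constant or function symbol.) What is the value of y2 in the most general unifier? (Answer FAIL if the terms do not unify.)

node(2,node(s(s(true)),s(s(true))))

Decompose s/1: node(7,s(s(s(true)))) = node(7,s(y1)).
Decompose node/2: 7 = 7,  s(s(s(true))) = s(y1).
Delete trivial equation 7 = 7.
Decompose s/1: s(s(true)) = y1.
Bind y1 := s(s(true)); substituting into the one remaining equation that mentions y1 gives: node(unit,node(node(2,x1),z)) = node(unit,node(y2,node(s(s(true)),s(s(true))))).
Decompose node/2: s(node(4,w)) = s(node(4,y2)),  4 = 4.
Decompose s/1: node(4,w) = node(4,y2).
Decompose node/2: 4 = 4,  w = y2.
Delete trivial equation 4 = 4.
Bind w := y2; no other remaining equation mentions w.
Delete trivial equation 4 = 4.
Decompose node/2: unit = unit,  node(node(2,x1),z) = node(y2,node(s(s(true)),s(s(true)))).
Delete trivial equation unit = unit.
Decompose node/2: node(2,x1) = y2,  z = node(s(s(true)),s(s(true))).
Bind y2 := node(2,x1); no other remaining equation mentions y2. Substituting into the earlier binding gives w := node(2,x1).
Bind z := node(s(s(true)),s(s(true))); substituting into the remaining equation gives: s(node(2,x1)) = s(node(2,node(s(s(true)),s(s(true))))).
Decompose s/1: node(2,x1) = node(2,node(s(s(true)),s(s(true)))).
Decompose node/2: 2 = 2,  x1 = node(s(s(true)),s(s(true))).
Delete trivial equation 2 = 2.
Bind x1 := node(s(s(true)),s(s(true))). Substituting into the earlier bindings gives w := node(2,node(s(s(true)),s(s(true)))), y2 := node(2,node(s(s(true)),s(s(true)))).
MGU = { y1 ↦ s(s(true)), w ↦ node(2,node(s(s(true)),s(s(true)))), y2 ↦ node(2,node(s(s(true)),s(s(true)))), z ↦ node(s(s(true)),s(s(true))), x1 ↦ node(s(s(true)),s(s(true))) }, so y2 ↦ node(2,node(s(s(true)),s(s(true)))).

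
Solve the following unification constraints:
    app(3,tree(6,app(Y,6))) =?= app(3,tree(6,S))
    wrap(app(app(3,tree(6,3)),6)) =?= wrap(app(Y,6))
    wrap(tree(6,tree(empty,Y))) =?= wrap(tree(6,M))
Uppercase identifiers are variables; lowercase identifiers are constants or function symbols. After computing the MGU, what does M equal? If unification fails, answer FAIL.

Decompose app/2: 3 =?= 3,  tree(6,app(Y,6)) =?= tree(6,S).
Delete trivial equation 3 =?= 3.
Decompose tree/2: 6 =?= 6,  app(Y,6) =?= S.
Delete trivial equation 6 =?= 6.
Bind S := app(Y,6); no other remaining equation mentions S.
Decompose wrap/1: app(app(3,tree(6,3)),6) =?= app(Y,6).
Decompose app/2: app(3,tree(6,3)) =?= Y,  6 =?= 6.
Bind Y := app(3,tree(6,3)); substituting into the one remaining equation that mentions Y gives: wrap(tree(6,tree(empty,app(3,tree(6,3))))) =?= wrap(tree(6,M)). Substituting into the earlier binding gives S := app(app(3,tree(6,3)),6).
Delete trivial equation 6 =?= 6.
Decompose wrap/1: tree(6,tree(empty,app(3,tree(6,3)))) =?= tree(6,M).
Decompose tree/2: 6 =?= 6,  tree(empty,app(3,tree(6,3))) =?= M.
Delete trivial equation 6 =?= 6.
Bind M := tree(empty,app(3,tree(6,3))).
MGU = { S ↦ app(app(3,tree(6,3)),6), Y ↦ app(3,tree(6,3)), M ↦ tree(empty,app(3,tree(6,3))) }, so M ↦ tree(empty,app(3,tree(6,3))).

tree(empty,app(3,tree(6,3)))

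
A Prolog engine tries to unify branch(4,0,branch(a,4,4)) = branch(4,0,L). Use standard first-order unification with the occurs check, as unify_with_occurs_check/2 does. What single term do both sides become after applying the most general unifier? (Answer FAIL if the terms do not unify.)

branch(4,0,branch(a,4,4))

Decompose branch/3: 4 = 4,  0 = 0,  branch(a,4,4) = L.
Delete trivial equation 4 = 4.
Delete trivial equation 0 = 0.
Bind L := branch(a,4,4).
Applying the MGU to either side gives branch(4,0,branch(a,4,4)).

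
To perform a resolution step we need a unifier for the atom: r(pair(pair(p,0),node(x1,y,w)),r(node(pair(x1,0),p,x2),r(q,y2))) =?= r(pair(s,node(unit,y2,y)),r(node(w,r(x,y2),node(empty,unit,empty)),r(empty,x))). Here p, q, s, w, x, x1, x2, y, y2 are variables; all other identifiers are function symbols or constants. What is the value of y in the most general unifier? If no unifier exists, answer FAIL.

Decompose r/2: pair(pair(p,0),node(x1,y,w)) =?= pair(s,node(unit,y2,y)),  r(node(pair(x1,0),p,x2),r(q,y2)) =?= r(node(w,r(x,y2),node(empty,unit,empty)),r(empty,x)).
Decompose pair/2: pair(p,0) =?= s,  node(x1,y,w) =?= node(unit,y2,y).
Bind s := pair(p,0); no other remaining equation mentions s.
Decompose node/3: x1 =?= unit,  y =?= y2,  w =?= y.
Bind x1 := unit; substituting into the one remaining equation that mentions x1 gives: r(node(pair(unit,0),p,x2),r(q,y2)) =?= r(node(w,r(x,y2),node(empty,unit,empty)),r(empty,x)).
Bind y := y2; substituting into the one remaining equation that mentions y gives: w =?= y2.
Bind w := y2; substituting into the remaining equation gives: r(node(pair(unit,0),p,x2),r(q,y2)) =?= r(node(y2,r(x,y2),node(empty,unit,empty)),r(empty,x)).
Decompose r/2: node(pair(unit,0),p,x2) =?= node(y2,r(x,y2),node(empty,unit,empty)),  r(q,y2) =?= r(empty,x).
Decompose node/3: pair(unit,0) =?= y2,  p =?= r(x,y2),  x2 =?= node(empty,unit,empty).
Bind y2 := pair(unit,0); substituting into the 2 remaining equations that mention y2 gives: p =?= r(x,pair(unit,0)),  r(q,pair(unit,0)) =?= r(empty,x). Substituting into the earlier bindings gives y := pair(unit,0), w := pair(unit,0).
Bind p := r(x,pair(unit,0)); no other remaining equation mentions p. Substituting into the earlier binding gives s := pair(r(x,pair(unit,0)),0).
Bind x2 := node(empty,unit,empty); no other remaining equation mentions x2.
Decompose r/2: q =?= empty,  pair(unit,0) =?= x.
Bind q := empty; no other remaining equation mentions q.
Bind x := pair(unit,0). Substituting into the earlier bindings gives s := pair(r(pair(unit,0),pair(unit,0)),0), p := r(pair(unit,0),pair(unit,0)).
MGU = { s ↦ pair(r(pair(unit,0),pair(unit,0)),0), x1 ↦ unit, y ↦ pair(unit,0), w ↦ pair(unit,0), y2 ↦ pair(unit,0), p ↦ r(pair(unit,0),pair(unit,0)), x2 ↦ node(empty,unit,empty), q ↦ empty, x ↦ pair(unit,0) }, so y ↦ pair(unit,0).

pair(unit,0)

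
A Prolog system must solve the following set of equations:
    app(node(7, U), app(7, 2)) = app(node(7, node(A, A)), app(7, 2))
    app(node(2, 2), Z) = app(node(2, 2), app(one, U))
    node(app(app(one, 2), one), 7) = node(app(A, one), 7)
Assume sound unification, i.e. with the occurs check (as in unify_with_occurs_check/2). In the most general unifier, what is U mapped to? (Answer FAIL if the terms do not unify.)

node(app(one, 2), app(one, 2))

Decompose app/2: node(7, U) = node(7, node(A, A)),  app(7, 2) = app(7, 2).
Decompose node/2: 7 = 7,  U = node(A, A).
Delete trivial equation 7 = 7.
Bind U := node(A, A); substituting into the one remaining equation that mentions U gives: app(node(2, 2), Z) = app(node(2, 2), app(one, node(A, A))).
Delete trivial equation app(7, 2) = app(7, 2).
Decompose app/2: node(2, 2) = node(2, 2),  Z = app(one, node(A, A)).
Delete trivial equation node(2, 2) = node(2, 2).
Bind Z := app(one, node(A, A)); no other remaining equation mentions Z.
Decompose node/2: app(app(one, 2), one) = app(A, one),  7 = 7.
Decompose app/2: app(one, 2) = A,  one = one.
Bind A := app(one, 2); no other remaining equation mentions A. Substituting into the earlier bindings gives U := node(app(one, 2), app(one, 2)), Z := app(one, node(app(one, 2), app(one, 2))).
Delete trivial equation one = one.
Delete trivial equation 7 = 7.
MGU = { U ↦ node(app(one, 2), app(one, 2)), Z ↦ app(one, node(app(one, 2), app(one, 2))), A ↦ app(one, 2) }, so U ↦ node(app(one, 2), app(one, 2)).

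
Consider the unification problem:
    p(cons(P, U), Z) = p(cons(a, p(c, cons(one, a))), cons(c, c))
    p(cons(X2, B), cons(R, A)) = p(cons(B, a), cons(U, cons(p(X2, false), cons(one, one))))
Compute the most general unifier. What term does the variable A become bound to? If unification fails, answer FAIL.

Decompose p/2: cons(P, U) = cons(a, p(c, cons(one, a))),  Z = cons(c, c).
Decompose cons/2: P = a,  U = p(c, cons(one, a)).
Bind P := a; no other remaining equation mentions P.
Bind U := p(c, cons(one, a)); substituting into the one remaining equation that mentions U gives: p(cons(X2, B), cons(R, A)) = p(cons(B, a), cons(p(c, cons(one, a)), cons(p(X2, false), cons(one, one)))).
Bind Z := cons(c, c); no other remaining equation mentions Z.
Decompose p/2: cons(X2, B) = cons(B, a),  cons(R, A) = cons(p(c, cons(one, a)), cons(p(X2, false), cons(one, one))).
Decompose cons/2: X2 = B,  B = a.
Bind X2 := B; substituting into the one remaining equation that mentions X2 gives: cons(R, A) = cons(p(c, cons(one, a)), cons(p(B, false), cons(one, one))).
Bind B := a; substituting into the remaining equation gives: cons(R, A) = cons(p(c, cons(one, a)), cons(p(a, false), cons(one, one))). Substituting into the earlier binding gives X2 := a.
Decompose cons/2: R = p(c, cons(one, a)),  A = cons(p(a, false), cons(one, one)).
Bind R := p(c, cons(one, a)); no other remaining equation mentions R.
Bind A := cons(p(a, false), cons(one, one)).
MGU = { P ↦ a, U ↦ p(c, cons(one, a)), Z ↦ cons(c, c), X2 ↦ a, B ↦ a, R ↦ p(c, cons(one, a)), A ↦ cons(p(a, false), cons(one, one)) }, so A ↦ cons(p(a, false), cons(one, one)).

cons(p(a, false), cons(one, one))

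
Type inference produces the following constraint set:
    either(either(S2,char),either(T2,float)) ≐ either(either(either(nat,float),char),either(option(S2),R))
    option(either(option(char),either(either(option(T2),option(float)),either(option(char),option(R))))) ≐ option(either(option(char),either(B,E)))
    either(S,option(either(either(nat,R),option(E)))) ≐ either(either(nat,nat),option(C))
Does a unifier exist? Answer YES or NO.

Decompose either/2: either(S2,char) ≐ either(either(nat,float),char),  either(T2,float) ≐ either(option(S2),R).
Decompose either/2: S2 ≐ either(nat,float),  char ≐ char.
Bind S2 := either(nat,float); substituting into the one remaining equation that mentions S2 gives: either(T2,float) ≐ either(option(either(nat,float)),R).
Delete trivial equation char ≐ char.
Decompose either/2: T2 ≐ option(either(nat,float)),  float ≐ R.
Bind T2 := option(either(nat,float)); substituting into the one remaining equation that mentions T2 gives: option(either(option(char),either(either(option(option(either(nat,float))),option(float)),either(option(char),option(R))))) ≐ option(either(option(char),either(B,E))).
Bind R := float; substituting into the remaining equations gives: option(either(option(char),either(either(option(option(either(nat,float))),option(float)),either(option(char),option(float))))) ≐ option(either(option(char),either(B,E))),  either(S,option(either(either(nat,float),option(E)))) ≐ either(either(nat,nat),option(C)).
Decompose option/1: either(option(char),either(either(option(option(either(nat,float))),option(float)),either(option(char),option(float)))) ≐ either(option(char),either(B,E)).
Decompose either/2: option(char) ≐ option(char),  either(either(option(option(either(nat,float))),option(float)),either(option(char),option(float))) ≐ either(B,E).
Delete trivial equation option(char) ≐ option(char).
Decompose either/2: either(option(option(either(nat,float))),option(float)) ≐ B,  either(option(char),option(float)) ≐ E.
Bind B := either(option(option(either(nat,float))),option(float)); no other remaining equation mentions B.
Bind E := either(option(char),option(float)); substituting into the remaining equation gives: either(S,option(either(either(nat,float),option(either(option(char),option(float)))))) ≐ either(either(nat,nat),option(C)).
Decompose either/2: S ≐ either(nat,nat),  option(either(either(nat,float),option(either(option(char),option(float))))) ≐ option(C).
Bind S := either(nat,nat); no other remaining equation mentions S.
Decompose option/1: either(either(nat,float),option(either(option(char),option(float)))) ≐ C.
Bind C := either(either(nat,float),option(either(option(char),option(float)))).
No equations remain and no clash or occurs-check failure arose, so a unifier exists.

YES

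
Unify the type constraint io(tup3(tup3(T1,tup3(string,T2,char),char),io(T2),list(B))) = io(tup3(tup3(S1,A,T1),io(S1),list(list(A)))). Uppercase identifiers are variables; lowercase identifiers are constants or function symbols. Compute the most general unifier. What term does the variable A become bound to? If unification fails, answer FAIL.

Decompose io/1: tup3(tup3(T1,tup3(string,T2,char),char),io(T2),list(B)) = tup3(tup3(S1,A,T1),io(S1),list(list(A))).
Decompose tup3/3: tup3(T1,tup3(string,T2,char),char) = tup3(S1,A,T1),  io(T2) = io(S1),  list(B) = list(list(A)).
Decompose tup3/3: T1 = S1,  tup3(string,T2,char) = A,  char = T1.
Bind T1 := S1; substituting into the one remaining equation that mentions T1 gives: char = S1.
Bind A := tup3(string,T2,char); substituting into the one remaining equation that mentions A gives: list(B) = list(list(tup3(string,T2,char))).
Bind S1 := char; substituting into the one remaining equation that mentions S1 gives: io(T2) = io(char). Substituting into the earlier binding gives T1 := char.
Decompose io/1: T2 = char.
Bind T2 := char; substituting into the remaining equation gives: list(B) = list(list(tup3(string,char,char))). Substituting into the earlier binding gives A := tup3(string,char,char).
Decompose list/1: B = list(tup3(string,char,char)).
Bind B := list(tup3(string,char,char)).
MGU = { T1 := char, A := tup3(string,char,char), S1 := char, T2 := char, B := list(tup3(string,char,char)) }, so A := tup3(string,char,char).

tup3(string,char,char)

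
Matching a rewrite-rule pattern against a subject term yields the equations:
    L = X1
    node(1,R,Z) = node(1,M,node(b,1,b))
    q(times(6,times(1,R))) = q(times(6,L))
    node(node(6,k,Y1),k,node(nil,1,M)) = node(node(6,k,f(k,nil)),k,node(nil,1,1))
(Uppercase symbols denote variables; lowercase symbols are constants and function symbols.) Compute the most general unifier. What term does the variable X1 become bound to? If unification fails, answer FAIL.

Bind L := X1; substituting into the one remaining equation that mentions L gives: q(times(6,times(1,R))) = q(times(6,X1)).
Decompose node/3: 1 = 1,  R = M,  Z = node(b,1,b).
Delete trivial equation 1 = 1.
Bind R := M; substituting into the one remaining equation that mentions R gives: q(times(6,times(1,M))) = q(times(6,X1)).
Bind Z := node(b,1,b); no other remaining equation mentions Z.
Decompose q/1: times(6,times(1,M)) = times(6,X1).
Decompose times/2: 6 = 6,  times(1,M) = X1.
Delete trivial equation 6 = 6.
Bind X1 := times(1,M); no other remaining equation mentions X1. Substituting into the earlier binding gives L := times(1,M).
Decompose node/3: node(6,k,Y1) = node(6,k,f(k,nil)),  k = k,  node(nil,1,M) = node(nil,1,1).
Decompose node/3: 6 = 6,  k = k,  Y1 = f(k,nil).
Delete trivial equation 6 = 6.
Delete trivial equation k = k.
Bind Y1 := f(k,nil); no other remaining equation mentions Y1.
Delete trivial equation k = k.
Decompose node/3: nil = nil,  1 = 1,  M = 1.
Delete trivial equation nil = nil.
Delete trivial equation 1 = 1.
Bind M := 1. Substituting into the earlier bindings gives L := times(1,1), R := 1, X1 := times(1,1).
MGU = { L -> times(1,1), R -> 1, Z -> node(b,1,b), X1 -> times(1,1), Y1 -> f(k,nil), M -> 1 }, so X1 -> times(1,1).

times(1,1)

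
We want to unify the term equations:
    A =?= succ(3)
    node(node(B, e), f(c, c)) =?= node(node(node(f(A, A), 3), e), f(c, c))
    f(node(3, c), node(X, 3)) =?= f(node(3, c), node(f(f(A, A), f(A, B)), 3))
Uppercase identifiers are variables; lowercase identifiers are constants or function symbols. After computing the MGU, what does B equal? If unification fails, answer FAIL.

Bind A := succ(3); substituting into the remaining equations gives: node(node(B, e), f(c, c)) =?= node(node(node(f(succ(3), succ(3)), 3), e), f(c, c)),  f(node(3, c), node(X, 3)) =?= f(node(3, c), node(f(f(succ(3), succ(3)), f(succ(3), B)), 3)).
Decompose node/2: node(B, e) =?= node(node(f(succ(3), succ(3)), 3), e),  f(c, c) =?= f(c, c).
Decompose node/2: B =?= node(f(succ(3), succ(3)), 3),  e =?= e.
Bind B := node(f(succ(3), succ(3)), 3); substituting into the one remaining equation that mentions B gives: f(node(3, c), node(X, 3)) =?= f(node(3, c), node(f(f(succ(3), succ(3)), f(succ(3), node(f(succ(3), succ(3)), 3))), 3)).
Delete trivial equation e =?= e.
Delete trivial equation f(c, c) =?= f(c, c).
Decompose f/2: node(3, c) =?= node(3, c),  node(X, 3) =?= node(f(f(succ(3), succ(3)), f(succ(3), node(f(succ(3), succ(3)), 3))), 3).
Delete trivial equation node(3, c) =?= node(3, c).
Decompose node/2: X =?= f(f(succ(3), succ(3)), f(succ(3), node(f(succ(3), succ(3)), 3))),  3 =?= 3.
Bind X := f(f(succ(3), succ(3)), f(succ(3), node(f(succ(3), succ(3)), 3))); no other remaining equation mentions X.
Delete trivial equation 3 =?= 3.
MGU = { A -> succ(3), B -> node(f(succ(3), succ(3)), 3), X -> f(f(succ(3), succ(3)), f(succ(3), node(f(succ(3), succ(3)), 3))) }, so B -> node(f(succ(3), succ(3)), 3).

node(f(succ(3), succ(3)), 3)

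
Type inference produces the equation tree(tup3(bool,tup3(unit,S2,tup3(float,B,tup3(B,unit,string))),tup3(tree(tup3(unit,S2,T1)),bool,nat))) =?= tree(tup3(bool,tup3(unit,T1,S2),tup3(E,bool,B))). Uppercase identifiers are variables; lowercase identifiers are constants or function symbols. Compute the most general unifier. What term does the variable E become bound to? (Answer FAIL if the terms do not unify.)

tree(tup3(unit,tup3(float,nat,tup3(nat,unit,string)),tup3(float,nat,tup3(nat,unit,string))))

Decompose tree/1: tup3(bool,tup3(unit,S2,tup3(float,B,tup3(B,unit,string))),tup3(tree(tup3(unit,S2,T1)),bool,nat)) =?= tup3(bool,tup3(unit,T1,S2),tup3(E,bool,B)).
Decompose tup3/3: bool =?= bool,  tup3(unit,S2,tup3(float,B,tup3(B,unit,string))) =?= tup3(unit,T1,S2),  tup3(tree(tup3(unit,S2,T1)),bool,nat) =?= tup3(E,bool,B).
Delete trivial equation bool =?= bool.
Decompose tup3/3: unit =?= unit,  S2 =?= T1,  tup3(float,B,tup3(B,unit,string)) =?= S2.
Delete trivial equation unit =?= unit.
Bind S2 := T1; substituting into the remaining equations gives: tup3(float,B,tup3(B,unit,string)) =?= T1,  tup3(tree(tup3(unit,T1,T1)),bool,nat) =?= tup3(E,bool,B).
Bind T1 := tup3(float,B,tup3(B,unit,string)); substituting into the remaining equation gives: tup3(tree(tup3(unit,tup3(float,B,tup3(B,unit,string)),tup3(float,B,tup3(B,unit,string)))),bool,nat) =?= tup3(E,bool,B). Substituting into the earlier binding gives S2 := tup3(float,B,tup3(B,unit,string)).
Decompose tup3/3: tree(tup3(unit,tup3(float,B,tup3(B,unit,string)),tup3(float,B,tup3(B,unit,string)))) =?= E,  bool =?= bool,  nat =?= B.
Bind E := tree(tup3(unit,tup3(float,B,tup3(B,unit,string)),tup3(float,B,tup3(B,unit,string)))); no other remaining equation mentions E.
Delete trivial equation bool =?= bool.
Bind B := nat. Substituting into the earlier bindings gives S2 := tup3(float,nat,tup3(nat,unit,string)), T1 := tup3(float,nat,tup3(nat,unit,string)), E := tree(tup3(unit,tup3(float,nat,tup3(nat,unit,string)),tup3(float,nat,tup3(nat,unit,string)))).
MGU = { S2 -> tup3(float,nat,tup3(nat,unit,string)), T1 -> tup3(float,nat,tup3(nat,unit,string)), E -> tree(tup3(unit,tup3(float,nat,tup3(nat,unit,string)),tup3(float,nat,tup3(nat,unit,string)))), B -> nat }, so E -> tree(tup3(unit,tup3(float,nat,tup3(nat,unit,string)),tup3(float,nat,tup3(nat,unit,string)))).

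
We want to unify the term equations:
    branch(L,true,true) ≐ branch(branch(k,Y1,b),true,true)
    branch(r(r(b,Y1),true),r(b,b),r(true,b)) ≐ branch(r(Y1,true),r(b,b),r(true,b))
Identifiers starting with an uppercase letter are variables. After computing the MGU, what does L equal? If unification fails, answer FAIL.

FAIL

Decompose branch/3: L ≐ branch(k,Y1,b),  true ≐ true,  true ≐ true.
Bind L := branch(k,Y1,b); no other remaining equation mentions L.
Delete trivial equation true ≐ true.
Delete trivial equation true ≐ true.
Decompose branch/3: r(r(b,Y1),true) ≐ r(Y1,true),  r(b,b) ≐ r(b,b),  r(true,b) ≐ r(true,b).
Decompose r/2: r(b,Y1) ≐ Y1,  true ≐ true.
Occurs check fails: Y1 occurs in r(b,Y1); the equation Y1 ≐ r(b,Y1) has no finite solution.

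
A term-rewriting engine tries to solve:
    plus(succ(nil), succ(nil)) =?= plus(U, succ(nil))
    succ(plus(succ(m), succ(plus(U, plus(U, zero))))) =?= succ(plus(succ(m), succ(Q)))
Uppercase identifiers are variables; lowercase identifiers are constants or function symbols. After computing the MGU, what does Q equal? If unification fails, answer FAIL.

Decompose plus/2: succ(nil) =?= U,  succ(nil) =?= succ(nil).
Bind U := succ(nil); substituting into the one remaining equation that mentions U gives: succ(plus(succ(m), succ(plus(succ(nil), plus(succ(nil), zero))))) =?= succ(plus(succ(m), succ(Q))).
Delete trivial equation succ(nil) =?= succ(nil).
Decompose succ/1: plus(succ(m), succ(plus(succ(nil), plus(succ(nil), zero)))) =?= plus(succ(m), succ(Q)).
Decompose plus/2: succ(m) =?= succ(m),  succ(plus(succ(nil), plus(succ(nil), zero))) =?= succ(Q).
Delete trivial equation succ(m) =?= succ(m).
Decompose succ/1: plus(succ(nil), plus(succ(nil), zero)) =?= Q.
Bind Q := plus(succ(nil), plus(succ(nil), zero)).
MGU = { U := succ(nil), Q := plus(succ(nil), plus(succ(nil), zero)) }, so Q := plus(succ(nil), plus(succ(nil), zero)).

plus(succ(nil), plus(succ(nil), zero))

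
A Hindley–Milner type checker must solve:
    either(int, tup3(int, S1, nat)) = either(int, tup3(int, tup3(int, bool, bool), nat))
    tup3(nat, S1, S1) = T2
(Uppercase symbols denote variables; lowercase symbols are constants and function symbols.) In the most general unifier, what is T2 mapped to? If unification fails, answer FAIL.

tup3(nat, tup3(int, bool, bool), tup3(int, bool, bool))

Decompose either/2: int = int,  tup3(int, S1, nat) = tup3(int, tup3(int, bool, bool), nat).
Delete trivial equation int = int.
Decompose tup3/3: int = int,  S1 = tup3(int, bool, bool),  nat = nat.
Delete trivial equation int = int.
Bind S1 := tup3(int, bool, bool); substituting into the one remaining equation that mentions S1 gives: tup3(nat, tup3(int, bool, bool), tup3(int, bool, bool)) = T2.
Delete trivial equation nat = nat.
Bind T2 := tup3(nat, tup3(int, bool, bool), tup3(int, bool, bool)).
MGU = { S1 -> tup3(int, bool, bool), T2 -> tup3(nat, tup3(int, bool, bool), tup3(int, bool, bool)) }, so T2 -> tup3(nat, tup3(int, bool, bool), tup3(int, bool, bool)).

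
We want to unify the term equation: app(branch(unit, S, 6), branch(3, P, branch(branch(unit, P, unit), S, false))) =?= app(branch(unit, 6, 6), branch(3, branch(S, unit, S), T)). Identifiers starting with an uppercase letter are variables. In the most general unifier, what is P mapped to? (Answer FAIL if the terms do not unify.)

branch(6, unit, 6)

Decompose app/2: branch(unit, S, 6) =?= branch(unit, 6, 6),  branch(3, P, branch(branch(unit, P, unit), S, false)) =?= branch(3, branch(S, unit, S), T).
Decompose branch/3: unit =?= unit,  S =?= 6,  6 =?= 6.
Delete trivial equation unit =?= unit.
Bind S := 6; substituting into the one remaining equation that mentions S gives: branch(3, P, branch(branch(unit, P, unit), 6, false)) =?= branch(3, branch(6, unit, 6), T).
Delete trivial equation 6 =?= 6.
Decompose branch/3: 3 =?= 3,  P =?= branch(6, unit, 6),  branch(branch(unit, P, unit), 6, false) =?= T.
Delete trivial equation 3 =?= 3.
Bind P := branch(6, unit, 6); substituting into the remaining equation gives: branch(branch(unit, branch(6, unit, 6), unit), 6, false) =?= T.
Bind T := branch(branch(unit, branch(6, unit, 6), unit), 6, false).
MGU = { S -> 6, P -> branch(6, unit, 6), T -> branch(branch(unit, branch(6, unit, 6), unit), 6, false) }, so P -> branch(6, unit, 6).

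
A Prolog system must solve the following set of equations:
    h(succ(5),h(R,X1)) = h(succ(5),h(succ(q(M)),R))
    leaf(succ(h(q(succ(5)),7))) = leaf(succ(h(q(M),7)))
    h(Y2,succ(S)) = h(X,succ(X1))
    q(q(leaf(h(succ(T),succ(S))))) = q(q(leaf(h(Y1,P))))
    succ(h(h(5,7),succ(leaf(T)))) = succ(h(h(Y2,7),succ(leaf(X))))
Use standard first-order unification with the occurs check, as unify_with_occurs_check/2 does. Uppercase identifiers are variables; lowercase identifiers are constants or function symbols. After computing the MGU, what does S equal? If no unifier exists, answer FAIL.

Decompose h/2: succ(5) = succ(5),  h(R,X1) = h(succ(q(M)),R).
Delete trivial equation succ(5) = succ(5).
Decompose h/2: R = succ(q(M)),  X1 = R.
Bind R := succ(q(M)); substituting into the one remaining equation that mentions R gives: X1 = succ(q(M)).
Bind X1 := succ(q(M)); substituting into the one remaining equation that mentions X1 gives: h(Y2,succ(S)) = h(X,succ(succ(q(M)))).
Decompose leaf/1: succ(h(q(succ(5)),7)) = succ(h(q(M),7)).
Decompose succ/1: h(q(succ(5)),7) = h(q(M),7).
Decompose h/2: q(succ(5)) = q(M),  7 = 7.
Decompose q/1: succ(5) = M.
Bind M := succ(5); substituting into the one remaining equation that mentions M gives: h(Y2,succ(S)) = h(X,succ(succ(q(succ(5))))). Substituting into the earlier bindings gives R := succ(q(succ(5))), X1 := succ(q(succ(5))).
Delete trivial equation 7 = 7.
Decompose h/2: Y2 = X,  succ(S) = succ(succ(q(succ(5)))).
Bind Y2 := X; substituting into the one remaining equation that mentions Y2 gives: succ(h(h(5,7),succ(leaf(T)))) = succ(h(h(X,7),succ(leaf(X)))).
Decompose succ/1: S = succ(q(succ(5))).
Bind S := succ(q(succ(5))); substituting into the one remaining equation that mentions S gives: q(q(leaf(h(succ(T),succ(succ(q(succ(5)))))))) = q(q(leaf(h(Y1,P)))).
Decompose q/1: q(leaf(h(succ(T),succ(succ(q(succ(5))))))) = q(leaf(h(Y1,P))).
Decompose q/1: leaf(h(succ(T),succ(succ(q(succ(5)))))) = leaf(h(Y1,P)).
Decompose leaf/1: h(succ(T),succ(succ(q(succ(5))))) = h(Y1,P).
Decompose h/2: succ(T) = Y1,  succ(succ(q(succ(5)))) = P.
Bind Y1 := succ(T); no other remaining equation mentions Y1.
Bind P := succ(succ(q(succ(5)))); no other remaining equation mentions P.
Decompose succ/1: h(h(5,7),succ(leaf(T))) = h(h(X,7),succ(leaf(X))).
Decompose h/2: h(5,7) = h(X,7),  succ(leaf(T)) = succ(leaf(X)).
Decompose h/2: 5 = X,  7 = 7.
Bind X := 5; substituting into the one remaining equation that mentions X gives: succ(leaf(T)) = succ(leaf(5)). Substituting into the earlier binding gives Y2 := 5.
Delete trivial equation 7 = 7.
Decompose succ/1: leaf(T) = leaf(5).
Decompose leaf/1: T = 5.
Bind T := 5. Substituting into the earlier binding gives Y1 := succ(5).
MGU = { R = succ(q(succ(5))), X1 = succ(q(succ(5))), M = succ(5), Y2 = 5, S = succ(q(succ(5))), Y1 = succ(5), P = succ(succ(q(succ(5)))), X = 5, T = 5 }, so S = succ(q(succ(5))).

succ(q(succ(5)))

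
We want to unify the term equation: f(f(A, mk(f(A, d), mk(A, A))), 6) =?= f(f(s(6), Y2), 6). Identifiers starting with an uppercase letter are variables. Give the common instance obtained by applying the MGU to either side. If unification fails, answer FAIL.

Decompose f/2: f(A, mk(f(A, d), mk(A, A))) =?= f(s(6), Y2),  6 =?= 6.
Decompose f/2: A =?= s(6),  mk(f(A, d), mk(A, A)) =?= Y2.
Bind A := s(6); substituting into the one remaining equation that mentions A gives: mk(f(s(6), d), mk(s(6), s(6))) =?= Y2.
Bind Y2 := mk(f(s(6), d), mk(s(6), s(6))); no other remaining equation mentions Y2.
Delete trivial equation 6 =?= 6.
Applying the MGU to either side gives f(f(s(6), mk(f(s(6), d), mk(s(6), s(6)))), 6).

f(f(s(6), mk(f(s(6), d), mk(s(6), s(6)))), 6)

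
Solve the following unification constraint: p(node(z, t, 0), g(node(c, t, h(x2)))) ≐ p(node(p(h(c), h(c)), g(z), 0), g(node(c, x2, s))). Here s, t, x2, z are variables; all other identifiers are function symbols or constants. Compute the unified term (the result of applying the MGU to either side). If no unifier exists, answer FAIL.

p(node(p(h(c), h(c)), g(p(h(c), h(c))), 0), g(node(c, g(p(h(c), h(c))), h(g(p(h(c), h(c)))))))

Decompose p/2: node(z, t, 0) ≐ node(p(h(c), h(c)), g(z), 0),  g(node(c, t, h(x2))) ≐ g(node(c, x2, s)).
Decompose node/3: z ≐ p(h(c), h(c)),  t ≐ g(z),  0 ≐ 0.
Bind z := p(h(c), h(c)); substituting into the one remaining equation that mentions z gives: t ≐ g(p(h(c), h(c))).
Bind t := g(p(h(c), h(c))); substituting into the one remaining equation that mentions t gives: g(node(c, g(p(h(c), h(c))), h(x2))) ≐ g(node(c, x2, s)).
Delete trivial equation 0 ≐ 0.
Decompose g/1: node(c, g(p(h(c), h(c))), h(x2)) ≐ node(c, x2, s).
Decompose node/3: c ≐ c,  g(p(h(c), h(c))) ≐ x2,  h(x2) ≐ s.
Delete trivial equation c ≐ c.
Bind x2 := g(p(h(c), h(c))); substituting into the remaining equation gives: h(g(p(h(c), h(c)))) ≐ s.
Bind s := h(g(p(h(c), h(c)))).
Applying the MGU to either side gives p(node(p(h(c), h(c)), g(p(h(c), h(c))), 0), g(node(c, g(p(h(c), h(c))), h(g(p(h(c), h(c))))))).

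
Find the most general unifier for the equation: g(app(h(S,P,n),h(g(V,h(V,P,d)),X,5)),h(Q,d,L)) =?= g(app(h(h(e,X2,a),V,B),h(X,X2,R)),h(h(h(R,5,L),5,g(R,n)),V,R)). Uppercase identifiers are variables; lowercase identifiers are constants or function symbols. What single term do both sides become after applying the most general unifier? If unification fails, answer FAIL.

g(app(h(h(e,g(d,h(d,d,d)),a),d,n),h(g(d,h(d,d,d)),g(d,h(d,d,d)),5)),h(h(h(5,5,5),5,g(5,n)),d,5))

Decompose g/2: app(h(S,P,n),h(g(V,h(V,P,d)),X,5)) =?= app(h(h(e,X2,a),V,B),h(X,X2,R)),  h(Q,d,L) =?= h(h(h(R,5,L),5,g(R,n)),V,R).
Decompose app/2: h(S,P,n) =?= h(h(e,X2,a),V,B),  h(g(V,h(V,P,d)),X,5) =?= h(X,X2,R).
Decompose h/3: S =?= h(e,X2,a),  P =?= V,  n =?= B.
Bind S := h(e,X2,a); no other remaining equation mentions S.
Bind P := V; substituting into the one remaining equation that mentions P gives: h(g(V,h(V,V,d)),X,5) =?= h(X,X2,R).
Bind B := n; no other remaining equation mentions B.
Decompose h/3: g(V,h(V,V,d)) =?= X,  X =?= X2,  5 =?= R.
Bind X := g(V,h(V,V,d)); substituting into the one remaining equation that mentions X gives: g(V,h(V,V,d)) =?= X2.
Bind X2 := g(V,h(V,V,d)); no other remaining equation mentions X2. Substituting into the earlier binding gives S := h(e,g(V,h(V,V,d)),a).
Bind R := 5; substituting into the remaining equation gives: h(Q,d,L) =?= h(h(h(5,5,L),5,g(5,n)),V,5).
Decompose h/3: Q =?= h(h(5,5,L),5,g(5,n)),  d =?= V,  L =?= 5.
Bind Q := h(h(5,5,L),5,g(5,n)); no other remaining equation mentions Q.
Bind V := d; no other remaining equation mentions V. Substituting into the earlier bindings gives S := h(e,g(d,h(d,d,d)),a), P := d, X := g(d,h(d,d,d)), X2 := g(d,h(d,d,d)).
Bind L := 5. Substituting into the earlier binding gives Q := h(h(5,5,5),5,g(5,n)).
Applying the MGU to either side gives g(app(h(h(e,g(d,h(d,d,d)),a),d,n),h(g(d,h(d,d,d)),g(d,h(d,d,d)),5)),h(h(h(5,5,5),5,g(5,n)),d,5)).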